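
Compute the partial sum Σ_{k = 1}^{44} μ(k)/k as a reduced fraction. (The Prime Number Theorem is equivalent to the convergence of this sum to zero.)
Σ μ(k)/k = -137190436674212/6541380665835015

Values of μ(k) for 1 ≤ k ≤ 44: μ(1) = 1, μ(2) = -1, μ(3) = -1, μ(5) = -1, μ(6) = 1, μ(7) = -1, μ(10) = 1, μ(11) = -1, μ(13) = -1, μ(14) = 1, μ(15) = 1, μ(17) = -1, μ(19) = -1, μ(21) = 1, μ(22) = 1, μ(23) = -1, μ(26) = 1, μ(29) = -1, μ(30) = -1, μ(31) = -1, μ(33) = 1, μ(34) = 1, μ(35) = 1, μ(37) = -1, μ(38) = 1, μ(39) = 1, μ(41) = -1, μ(42) = -1, μ(43) = -1, with μ = 0 on non-squarefree integers. Summing μ(k)/k for k where μ(k) ≠ 0 gives -137190436674212/6541380665835015 ≈ -0.0210. (PNT ⟺ this sum → 0 as n → ∞.)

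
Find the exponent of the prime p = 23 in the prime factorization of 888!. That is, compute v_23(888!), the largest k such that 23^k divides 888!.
v_23(888!) = 39

Legendre's formula: v_p(n!) = Σ_{k ≥ 1} ⌊n / p^k⌋. For p = 23, n = 888, the terms are:
  ⌊888/23^1⌋ = ⌊888/23⌋ = 38
  ⌊888/23^2⌋ = ⌊888/529⌋ = 1
(the next term ⌊888/23^3⌋ = 0, terminating the sum). Summing: v_23(888!) = 38 + 1 = 39.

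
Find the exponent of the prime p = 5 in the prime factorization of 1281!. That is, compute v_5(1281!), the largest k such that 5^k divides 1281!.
v_5(1281!) = 319

Legendre's formula: v_p(n!) = Σ_{k ≥ 1} ⌊n / p^k⌋. For p = 5, n = 1281, the terms are:
  ⌊1281/5^1⌋ = ⌊1281/5⌋ = 256
  ⌊1281/5^2⌋ = ⌊1281/25⌋ = 51
  ⌊1281/5^3⌋ = ⌊1281/125⌋ = 10
  ⌊1281/5^4⌋ = ⌊1281/625⌋ = 2
(the next term ⌊1281/5^5⌋ = 0, terminating the sum). Summing: v_5(1281!) = 256 + 51 + 10 + 2 = 319.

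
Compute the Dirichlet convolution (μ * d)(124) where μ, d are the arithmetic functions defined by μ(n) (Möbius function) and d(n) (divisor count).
(μ * d)(124) = 1

Divisors of 124: [1, 2, 4, 31, 62, 124]. For each d | 124:
  d = 1: μ(1) · d(124/1) = 1 · 6 = 6
  d = 2: μ(2) · d(124/2) = -1 · 4 = -4
  d = 4: μ(4) · d(124/4) = 0 · 2 = 0
  d = 31: μ(31) · d(124/31) = -1 · 3 = -3
  d = 62: μ(62) · d(124/62) = 1 · 2 = 2
  d = 124: μ(124) · d(124/124) = 0 · 1 = 0
Summing: (μ * d)(124) = 6 + -4 + 0 + -3 + 2 + 0 = 1.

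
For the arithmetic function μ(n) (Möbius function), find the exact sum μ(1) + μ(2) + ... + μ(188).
Σ_{n ≤ 188} μ(n) = -3

Compute μ(n) for each 1 ≤ n ≤ 188: μ(1) = 1, μ(2) = -1, μ(3) = -1, μ(4) = 0, μ(5) = -1, μ(6) = 1, μ(7) = -1, μ(8) = 0, μ(9) = 0, μ(10) = 1, μ(11) = -1, μ(12) = 0, μ(13) = -1, μ(14) = 1, μ(15) = 1, μ(16) = 0, μ(17) = -1, μ(18) = 0, μ(19) = -1, μ(20) = 0, μ(21) = 1, μ(22) = 1, μ(23) = -1, μ(24) = 0, μ(25) = 0, μ(26) = 1, μ(27) = 0, μ(28) = 0, μ(29) = -1, μ(30) = -1, μ(31) = -1, μ(32) = 0, μ(33) = 1, μ(34) = 1, μ(35) = 1, μ(36) = 0, μ(37) = -1, μ(38) = 1, μ(39) = 1, μ(40) = 0, μ(41) = -1, μ(42) = -1, μ(43) = -1, μ(44) = 0, μ(45) = 0, μ(46) = 1, μ(47) = -1, μ(48) = 0, μ(49) = 0, μ(50) = 0, μ(51) = 1, μ(52) = 0, μ(53) = -1, μ(54) = 0, μ(55) = 1, μ(56) = 0, μ(57) = 1, μ(58) = 1, μ(59) = -1, μ(60) = 0, μ(61) = -1, μ(62) = 1, μ(63) = 0, μ(64) = 0, μ(65) = 1, μ(66) = -1, μ(67) = -1, μ(68) = 0, μ(69) = 1, μ(70) = -1, μ(71) = -1, μ(72) = 0, μ(73) = -1, μ(74) = 1, μ(75) = 0, μ(76) = 0, μ(77) = 1, μ(78) = -1, μ(79) = -1, μ(80) = 0, μ(81) = 0, μ(82) = 1, μ(83) = -1, μ(84) = 0, μ(85) = 1, μ(86) = 1, μ(87) = 1, μ(88) = 0, μ(89) = -1, μ(90) = 0, μ(91) = 1, μ(92) = 0, μ(93) = 1, μ(94) = 1, μ(95) = 1, μ(96) = 0, μ(97) = -1, μ(98) = 0, μ(99) = 0, μ(100) = 0, μ(101) = -1, μ(102) = -1, μ(103) = -1, μ(104) = 0, μ(105) = -1, μ(106) = 1, μ(107) = -1, μ(108) = 0, μ(109) = -1, μ(110) = -1, μ(111) = 1, μ(112) = 0, μ(113) = -1, μ(114) = -1, μ(115) = 1, μ(116) = 0, μ(117) = 0, μ(118) = 1, μ(119) = 1, μ(120) = 0, μ(121) = 0, μ(122) = 1, μ(123) = 1, μ(124) = 0, μ(125) = 0, μ(126) = 0, μ(127) = -1, μ(128) = 0, μ(129) = 1, μ(130) = -1, μ(131) = -1, μ(132) = 0, μ(133) = 1, μ(134) = 1, μ(135) = 0, μ(136) = 0, μ(137) = -1, μ(138) = -1, μ(139) = -1, μ(140) = 0, μ(141) = 1, μ(142) = 1, μ(143) = 1, μ(144) = 0, μ(145) = 1, μ(146) = 1, μ(147) = 0, μ(148) = 0, μ(149) = -1, μ(150) = 0, μ(151) = -1, μ(152) = 0, μ(153) = 0, μ(154) = -1, μ(155) = 1, μ(156) = 0, μ(157) = -1, μ(158) = 1, μ(159) = 1, μ(160) = 0, μ(161) = 1, μ(162) = 0, μ(163) = -1, μ(164) = 0, μ(165) = -1, μ(166) = 1, μ(167) = -1, μ(168) = 0, μ(169) = 0, μ(170) = -1, μ(171) = 0, μ(172) = 0, μ(173) = -1, μ(174) = -1, μ(175) = 0, μ(176) = 0, μ(177) = 1, μ(178) = 1, μ(179) = -1, μ(180) = 0, μ(181) = -1, μ(182) = -1, μ(183) = 1, μ(184) = 0, μ(185) = 1, μ(186) = -1, μ(187) = 1, μ(188) = 0. Summing all 188 values: -3. (Mertens function M(x) = Σ_{n ≤ x} μ(n); on average M(x) should be small (PNT ⟺ M(x) = o(x)).)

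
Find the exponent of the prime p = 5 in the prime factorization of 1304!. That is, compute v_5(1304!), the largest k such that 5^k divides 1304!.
v_5(1304!) = 324

Legendre's formula: v_p(n!) = Σ_{k ≥ 1} ⌊n / p^k⌋. For p = 5, n = 1304, the terms are:
  ⌊1304/5^1⌋ = ⌊1304/5⌋ = 260
  ⌊1304/5^2⌋ = ⌊1304/25⌋ = 52
  ⌊1304/5^3⌋ = ⌊1304/125⌋ = 10
  ⌊1304/5^4⌋ = ⌊1304/625⌋ = 2
(the next term ⌊1304/5^5⌋ = 0, terminating the sum). Summing: v_5(1304!) = 260 + 52 + 10 + 2 = 324.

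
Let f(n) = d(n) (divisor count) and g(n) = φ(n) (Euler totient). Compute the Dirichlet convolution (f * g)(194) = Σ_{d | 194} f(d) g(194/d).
(d * φ)(194) = 294

Divisors of 194: [1, 2, 97, 194]. For each d | 194:
  d = 1: d(1) · φ(194/1) = 1 · 96 = 96
  d = 2: d(2) · φ(194/2) = 2 · 96 = 192
  d = 97: d(97) · φ(194/97) = 2 · 1 = 2
  d = 194: d(194) · φ(194/194) = 4 · 1 = 4
Summing: (d * φ)(194) = 96 + 192 + 2 + 4 = 294.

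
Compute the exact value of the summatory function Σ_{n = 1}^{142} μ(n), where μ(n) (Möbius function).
Σ_{n ≤ 142} μ(n) = -2

Compute μ(n) for each 1 ≤ n ≤ 142: μ(1) = 1, μ(2) = -1, μ(3) = -1, μ(4) = 0, μ(5) = -1, μ(6) = 1, μ(7) = -1, μ(8) = 0, μ(9) = 0, μ(10) = 1, μ(11) = -1, μ(12) = 0, μ(13) = -1, μ(14) = 1, μ(15) = 1, μ(16) = 0, μ(17) = -1, μ(18) = 0, μ(19) = -1, μ(20) = 0, μ(21) = 1, μ(22) = 1, μ(23) = -1, μ(24) = 0, μ(25) = 0, μ(26) = 1, μ(27) = 0, μ(28) = 0, μ(29) = -1, μ(30) = -1, μ(31) = -1, μ(32) = 0, μ(33) = 1, μ(34) = 1, μ(35) = 1, μ(36) = 0, μ(37) = -1, μ(38) = 1, μ(39) = 1, μ(40) = 0, μ(41) = -1, μ(42) = -1, μ(43) = -1, μ(44) = 0, μ(45) = 0, μ(46) = 1, μ(47) = -1, μ(48) = 0, μ(49) = 0, μ(50) = 0, μ(51) = 1, μ(52) = 0, μ(53) = -1, μ(54) = 0, μ(55) = 1, μ(56) = 0, μ(57) = 1, μ(58) = 1, μ(59) = -1, μ(60) = 0, μ(61) = -1, μ(62) = 1, μ(63) = 0, μ(64) = 0, μ(65) = 1, μ(66) = -1, μ(67) = -1, μ(68) = 0, μ(69) = 1, μ(70) = -1, μ(71) = -1, μ(72) = 0, μ(73) = -1, μ(74) = 1, μ(75) = 0, μ(76) = 0, μ(77) = 1, μ(78) = -1, μ(79) = -1, μ(80) = 0, μ(81) = 0, μ(82) = 1, μ(83) = -1, μ(84) = 0, μ(85) = 1, μ(86) = 1, μ(87) = 1, μ(88) = 0, μ(89) = -1, μ(90) = 0, μ(91) = 1, μ(92) = 0, μ(93) = 1, μ(94) = 1, μ(95) = 1, μ(96) = 0, μ(97) = -1, μ(98) = 0, μ(99) = 0, μ(100) = 0, μ(101) = -1, μ(102) = -1, μ(103) = -1, μ(104) = 0, μ(105) = -1, μ(106) = 1, μ(107) = -1, μ(108) = 0, μ(109) = -1, μ(110) = -1, μ(111) = 1, μ(112) = 0, μ(113) = -1, μ(114) = -1, μ(115) = 1, μ(116) = 0, μ(117) = 0, μ(118) = 1, μ(119) = 1, μ(120) = 0, μ(121) = 0, μ(122) = 1, μ(123) = 1, μ(124) = 0, μ(125) = 0, μ(126) = 0, μ(127) = -1, μ(128) = 0, μ(129) = 1, μ(130) = -1, μ(131) = -1, μ(132) = 0, μ(133) = 1, μ(134) = 1, μ(135) = 0, μ(136) = 0, μ(137) = -1, μ(138) = -1, μ(139) = -1, μ(140) = 0, μ(141) = 1, μ(142) = 1. Summing all 142 values: -2. (Mertens function M(x) = Σ_{n ≤ x} μ(n); on average M(x) should be small (PNT ⟺ M(x) = o(x)).)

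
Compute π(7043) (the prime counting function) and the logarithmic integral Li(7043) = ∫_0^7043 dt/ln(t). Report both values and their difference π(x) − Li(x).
π(7043) = 906;  Li(7043) ≈ 919.19;  π(x) − Li(x) ≈ -13.19.

Direct count of primes ≤ 7043 gives π(7043) = 906. Numerical evaluation of the logarithmic integral gives Li(7043) ≈ 919.19. The difference π(x) − Li(x) ≈ -13.19 is typically negative for small/moderate x (Li(x) overestimates), though Littlewood's theorem shows this sign changes infinitely often.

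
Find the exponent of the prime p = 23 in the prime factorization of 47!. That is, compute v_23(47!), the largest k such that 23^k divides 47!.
v_23(47!) = 2

Legendre's formula: v_p(n!) = Σ_{k ≥ 1} ⌊n / p^k⌋. For p = 23, n = 47, the terms are:
  ⌊47/23^1⌋ = ⌊47/23⌋ = 2
(the next term ⌊47/23^2⌋ = 0, terminating the sum). Summing: v_23(47!) = 2 = 2.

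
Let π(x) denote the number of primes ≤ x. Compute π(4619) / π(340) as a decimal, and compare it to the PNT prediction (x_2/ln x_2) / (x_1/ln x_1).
π(4619)/π(340) = 623/68 ≈ 9.1618;  PNT prediction ≈ 9.3848.

π(340) = 68 and π(4619) = 623, so π(4619)/π(340) ≈ 9.1618. The PNT-predicted ratio is (4619/ln(4619)) / (340/ln(340)) ≈ 9.3848. The two agree to within a few percent, as expected.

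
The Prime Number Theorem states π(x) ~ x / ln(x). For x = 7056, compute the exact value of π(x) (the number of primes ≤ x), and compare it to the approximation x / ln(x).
π(7056) = 906;  x/ln(x) ≈ 796.24;  relative error ≈ 12.11%.

Directly count primes up to 7056: π(7056) = 906. The PNT approximation gives 7056/ln(7056) ≈ 7056/8.86163 ≈ 796.24. Relative error (π(x) − x/ln(x)) / π(x) ≈ 12.11%; the approximation is known to undercount slightly (Li(x) is a better estimate).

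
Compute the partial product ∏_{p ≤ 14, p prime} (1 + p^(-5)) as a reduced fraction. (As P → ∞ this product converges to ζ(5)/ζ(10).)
∏ = 3142700502292816/3033799133990625

The primes p ≤ 14 are [2, 3, 5, 7, 11, 13]. For each, (1 + 1/p^5) = (p^5 + 1)/p^5. Multiplying these fractions over p ∈ [2, 3, 5, 7, 11, 13] gives 3142700502292816/3033799133990625. (In the limit P → ∞ this tends to ζ(5)/ζ(10).)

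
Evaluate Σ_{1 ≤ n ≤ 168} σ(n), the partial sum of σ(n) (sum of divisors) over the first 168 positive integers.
Σ_{n ≤ 168} σ(n) = 23355

Compute σ(n) for each 1 ≤ n ≤ 168: σ(1) = 1, σ(2) = 3, σ(3) = 4, σ(4) = 7, σ(5) = 6, σ(6) = 12, σ(7) = 8, σ(8) = 15, σ(9) = 13, σ(10) = 18, σ(11) = 12, σ(12) = 28, σ(13) = 14, σ(14) = 24, σ(15) = 24, σ(16) = 31, σ(17) = 18, σ(18) = 39, σ(19) = 20, σ(20) = 42, σ(21) = 32, σ(22) = 36, σ(23) = 24, σ(24) = 60, σ(25) = 31, σ(26) = 42, σ(27) = 40, σ(28) = 56, σ(29) = 30, σ(30) = 72, σ(31) = 32, σ(32) = 63, σ(33) = 48, σ(34) = 54, σ(35) = 48, σ(36) = 91, σ(37) = 38, σ(38) = 60, σ(39) = 56, σ(40) = 90, σ(41) = 42, σ(42) = 96, σ(43) = 44, σ(44) = 84, σ(45) = 78, σ(46) = 72, σ(47) = 48, σ(48) = 124, σ(49) = 57, σ(50) = 93, σ(51) = 72, σ(52) = 98, σ(53) = 54, σ(54) = 120, σ(55) = 72, σ(56) = 120, σ(57) = 80, σ(58) = 90, σ(59) = 60, σ(60) = 168, σ(61) = 62, σ(62) = 96, σ(63) = 104, σ(64) = 127, σ(65) = 84, σ(66) = 144, σ(67) = 68, σ(68) = 126, σ(69) = 96, σ(70) = 144, σ(71) = 72, σ(72) = 195, σ(73) = 74, σ(74) = 114, σ(75) = 124, σ(76) = 140, σ(77) = 96, σ(78) = 168, σ(79) = 80, σ(80) = 186, σ(81) = 121, σ(82) = 126, σ(83) = 84, σ(84) = 224, σ(85) = 108, σ(86) = 132, σ(87) = 120, σ(88) = 180, σ(89) = 90, σ(90) = 234, σ(91) = 112, σ(92) = 168, σ(93) = 128, σ(94) = 144, σ(95) = 120, σ(96) = 252, σ(97) = 98, σ(98) = 171, σ(99) = 156, σ(100) = 217, σ(101) = 102, σ(102) = 216, σ(103) = 104, σ(104) = 210, σ(105) = 192, σ(106) = 162, σ(107) = 108, σ(108) = 280, σ(109) = 110, σ(110) = 216, σ(111) = 152, σ(112) = 248, σ(113) = 114, σ(114) = 240, σ(115) = 144, σ(116) = 210, σ(117) = 182, σ(118) = 180, σ(119) = 144, σ(120) = 360, σ(121) = 133, σ(122) = 186, σ(123) = 168, σ(124) = 224, σ(125) = 156, σ(126) = 312, σ(127) = 128, σ(128) = 255, σ(129) = 176, σ(130) = 252, σ(131) = 132, σ(132) = 336, σ(133) = 160, σ(134) = 204, σ(135) = 240, σ(136) = 270, σ(137) = 138, σ(138) = 288, σ(139) = 140, σ(140) = 336, σ(141) = 192, σ(142) = 216, σ(143) = 168, σ(144) = 403, σ(145) = 180, σ(146) = 222, σ(147) = 228, σ(148) = 266, σ(149) = 150, σ(150) = 372, σ(151) = 152, σ(152) = 300, σ(153) = 234, σ(154) = 288, σ(155) = 192, σ(156) = 392, σ(157) = 158, σ(158) = 240, σ(159) = 216, σ(160) = 378, σ(161) = 192, σ(162) = 363, σ(163) = 164, σ(164) = 294, σ(165) = 288, σ(166) = 252, σ(167) = 168, σ(168) = 480. Summing all 168 values: 23355. (Average order: Σ_{n ≤ x} σ(n) ~ (π²/12) x². For x = 168, (π²/12)·168² ≈ 23213.31.)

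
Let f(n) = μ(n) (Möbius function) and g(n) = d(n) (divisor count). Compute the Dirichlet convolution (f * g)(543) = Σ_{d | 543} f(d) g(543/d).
(μ * d)(543) = 1

Divisors of 543: [1, 3, 181, 543]. For each d | 543:
  d = 1: μ(1) · d(543/1) = 1 · 4 = 4
  d = 3: μ(3) · d(543/3) = -1 · 2 = -2
  d = 181: μ(181) · d(543/181) = -1 · 2 = -2
  d = 543: μ(543) · d(543/543) = 1 · 1 = 1
Summing: (μ * d)(543) = 4 + -2 + -2 + 1 = 1.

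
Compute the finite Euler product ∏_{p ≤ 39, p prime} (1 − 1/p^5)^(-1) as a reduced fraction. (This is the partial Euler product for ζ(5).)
∏ = 132487865367718741281556988782580603348847966827605/127769623698019954360176628845208514576475652988928

The primes p ≤ 39 are [2, 3, 5, 7, 11, 13, 17, 19, 23, 29, 31, 37]. For each prime, (1 − 1/p^5)^(-1) = p^5 / (p^5 − 1). The product is (1 − 1/2^5)^(-1), (1 − 1/3^5)^(-1), (1 − 1/5^5)^(-1), (1 − 1/7^5)^(-1), (1 − 1/11^5)^(-1), (1 − 1/13^5)^(-1), (1 − 1/17^5)^(-1), (1 − 1/19^5)^(-1), (1 − 1/23^5)^(-1), (1 − 1/29^5)^(-1), (1 − 1/31^5)^(-1), (1 − 1/37^5)^(-1) = ∏ p^5 / (p^5 − 1) = 132487865367718741281556988782580603348847966827605/127769623698019954360176628845208514576475652988928.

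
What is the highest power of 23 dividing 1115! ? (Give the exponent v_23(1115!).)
v_23(1115!) = 50

Legendre's formula: v_p(n!) = Σ_{k ≥ 1} ⌊n / p^k⌋. For p = 23, n = 1115, the terms are:
  ⌊1115/23^1⌋ = ⌊1115/23⌋ = 48
  ⌊1115/23^2⌋ = ⌊1115/529⌋ = 2
(the next term ⌊1115/23^3⌋ = 0, terminating the sum). Summing: v_23(1115!) = 48 + 2 = 50.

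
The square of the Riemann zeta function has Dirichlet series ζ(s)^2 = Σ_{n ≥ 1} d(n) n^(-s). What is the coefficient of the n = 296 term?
d(296) = 8

ζ(s)^2 = (Σ 1/m^s)(Σ 1/k^s). The coefficient of 1/n^s in the product is the number of ordered pairs (m, k) with mk = n, which equals d(n). For n = 296, divisors are [1, 2, 4, 8, 37, 74, 148, 296], so d(296) = 8.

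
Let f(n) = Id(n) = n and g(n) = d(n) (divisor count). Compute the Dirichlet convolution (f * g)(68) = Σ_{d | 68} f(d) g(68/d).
(Id * d)(68) = 209

Divisors of 68: [1, 2, 4, 17, 34, 68]. For each d | 68:
  d = 1: Id(1) · d(68/1) = 1 · 6 = 6
  d = 2: Id(2) · d(68/2) = 2 · 4 = 8
  d = 4: Id(4) · d(68/4) = 4 · 2 = 8
  d = 17: Id(17) · d(68/17) = 17 · 3 = 51
  d = 34: Id(34) · d(68/34) = 34 · 2 = 68
  d = 68: Id(68) · d(68/68) = 68 · 1 = 68
Summing: (Id * d)(68) = 6 + 8 + 8 + 51 + 68 + 68 = 209.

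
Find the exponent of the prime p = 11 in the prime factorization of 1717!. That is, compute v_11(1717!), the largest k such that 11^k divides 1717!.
v_11(1717!) = 171

Legendre's formula: v_p(n!) = Σ_{k ≥ 1} ⌊n / p^k⌋. For p = 11, n = 1717, the terms are:
  ⌊1717/11^1⌋ = ⌊1717/11⌋ = 156
  ⌊1717/11^2⌋ = ⌊1717/121⌋ = 14
  ⌊1717/11^3⌋ = ⌊1717/1331⌋ = 1
(the next term ⌊1717/11^4⌋ = 0, terminating the sum). Summing: v_11(1717!) = 156 + 14 + 1 = 171.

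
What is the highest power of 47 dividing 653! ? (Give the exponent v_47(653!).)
v_47(653!) = 13

Legendre's formula: v_p(n!) = Σ_{k ≥ 1} ⌊n / p^k⌋. For p = 47, n = 653, the terms are:
  ⌊653/47^1⌋ = ⌊653/47⌋ = 13
(the next term ⌊653/47^2⌋ = 0, terminating the sum). Summing: v_47(653!) = 13 = 13.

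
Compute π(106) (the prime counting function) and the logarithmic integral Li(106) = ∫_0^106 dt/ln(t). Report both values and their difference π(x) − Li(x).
π(106) = 27;  Li(106) ≈ 31.42;  π(x) − Li(x) ≈ -4.42.

Direct count of primes ≤ 106 gives π(106) = 27. Numerical evaluation of the logarithmic integral gives Li(106) ≈ 31.42. The difference π(x) − Li(x) ≈ -4.42 is typically negative for small/moderate x (Li(x) overestimates), though Littlewood's theorem shows this sign changes infinitely often.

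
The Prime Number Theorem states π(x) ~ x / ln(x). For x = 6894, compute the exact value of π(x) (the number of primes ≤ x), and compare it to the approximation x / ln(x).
π(6894) = 886;  x/ln(x) ≈ 780.00;  relative error ≈ 11.96%.

Directly count primes up to 6894: π(6894) = 886. The PNT approximation gives 6894/ln(6894) ≈ 6894/8.83841 ≈ 780.00. Relative error (π(x) − x/ln(x)) / π(x) ≈ 11.96%; the approximation is known to undercount slightly (Li(x) is a better estimate).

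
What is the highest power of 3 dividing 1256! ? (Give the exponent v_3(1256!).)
v_3(1256!) = 624

Legendre's formula: v_p(n!) = Σ_{k ≥ 1} ⌊n / p^k⌋. For p = 3, n = 1256, the terms are:
  ⌊1256/3^1⌋ = ⌊1256/3⌋ = 418
  ⌊1256/3^2⌋ = ⌊1256/9⌋ = 139
  ⌊1256/3^3⌋ = ⌊1256/27⌋ = 46
  ⌊1256/3^4⌋ = ⌊1256/81⌋ = 15
  ⌊1256/3^5⌋ = ⌊1256/243⌋ = 5
  ⌊1256/3^6⌋ = ⌊1256/729⌋ = 1
(the next term ⌊1256/3^7⌋ = 0, terminating the sum). Summing: v_3(1256!) = 418 + 139 + 46 + 15 + 5 + 1 = 624.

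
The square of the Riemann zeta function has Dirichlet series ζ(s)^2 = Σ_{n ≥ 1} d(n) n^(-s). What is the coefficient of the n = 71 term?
d(71) = 2

ζ(s)^2 = (Σ 1/m^s)(Σ 1/k^s). The coefficient of 1/n^s in the product is the number of ordered pairs (m, k) with mk = n, which equals d(n). For n = 71, divisors are [1, 71], so d(71) = 2.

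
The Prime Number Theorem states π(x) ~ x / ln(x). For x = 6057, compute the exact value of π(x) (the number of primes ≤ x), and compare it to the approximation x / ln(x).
π(6057) = 790;  x/ln(x) ≈ 695.49;  relative error ≈ 11.96%.

Directly count primes up to 6057: π(6057) = 790. The PNT approximation gives 6057/ln(6057) ≈ 6057/8.70897 ≈ 695.49. Relative error (π(x) − x/ln(x)) / π(x) ≈ 11.96%; the approximation is known to undercount slightly (Li(x) is a better estimate).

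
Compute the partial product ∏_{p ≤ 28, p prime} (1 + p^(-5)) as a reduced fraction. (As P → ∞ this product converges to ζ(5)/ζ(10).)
∏ = 2612085852729079932096672771072/2521568243390149185231442932125

The primes p ≤ 28 are [2, 3, 5, 7, 11, 13, 17, 19, 23]. For each, (1 + 1/p^5) = (p^5 + 1)/p^5. Multiplying these fractions over p ∈ [2, 3, 5, 7, 11, 13, 17, 19, 23] gives 2612085852729079932096672771072/2521568243390149185231442932125. (In the limit P → ∞ this tends to ζ(5)/ζ(10).)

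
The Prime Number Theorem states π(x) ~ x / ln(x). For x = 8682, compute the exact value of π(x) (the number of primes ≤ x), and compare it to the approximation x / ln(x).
π(8682) = 1081;  x/ln(x) ≈ 957.33;  relative error ≈ 11.44%.

Directly count primes up to 8682: π(8682) = 1081. The PNT approximation gives 8682/ln(8682) ≈ 8682/9.06901 ≈ 957.33. Relative error (π(x) − x/ln(x)) / π(x) ≈ 11.44%; the approximation is known to undercount slightly (Li(x) is a better estimate).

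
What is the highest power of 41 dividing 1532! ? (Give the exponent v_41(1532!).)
v_41(1532!) = 37

Legendre's formula: v_p(n!) = Σ_{k ≥ 1} ⌊n / p^k⌋. For p = 41, n = 1532, the terms are:
  ⌊1532/41^1⌋ = ⌊1532/41⌋ = 37
(the next term ⌊1532/41^2⌋ = 0, terminating the sum). Summing: v_41(1532!) = 37 = 37.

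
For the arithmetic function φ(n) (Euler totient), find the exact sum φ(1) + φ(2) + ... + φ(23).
Σ_{n ≤ 23} φ(n) = 172

Compute φ(n) for each 1 ≤ n ≤ 23: φ(1) = 1, φ(2) = 1, φ(3) = 2, φ(4) = 2, φ(5) = 4, φ(6) = 2, φ(7) = 6, φ(8) = 4, φ(9) = 6, φ(10) = 4, φ(11) = 10, φ(12) = 4, φ(13) = 12, φ(14) = 6, φ(15) = 8, φ(16) = 8, φ(17) = 16, φ(18) = 6, φ(19) = 18, φ(20) = 8, φ(21) = 12, φ(22) = 10, φ(23) = 22. Summing all 23 values: 172. (Average order: Σ_{n ≤ x} φ(n) ~ (3/π²) x². For x = 23, (3/π²)·23² ≈ 160.80.)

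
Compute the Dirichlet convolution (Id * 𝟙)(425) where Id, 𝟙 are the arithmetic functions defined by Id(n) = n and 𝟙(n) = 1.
(Id * 𝟙)(425) = 558

Divisors of 425: [1, 5, 17, 25, 85, 425]. For each d | 425:
  d = 1: Id(1) · 𝟙(425/1) = 1 · 1 = 1
  d = 5: Id(5) · 𝟙(425/5) = 5 · 1 = 5
  d = 17: Id(17) · 𝟙(425/17) = 17 · 1 = 17
  d = 25: Id(25) · 𝟙(425/25) = 25 · 1 = 25
  d = 85: Id(85) · 𝟙(425/85) = 85 · 1 = 85
  d = 425: Id(425) · 𝟙(425/425) = 425 · 1 = 425
Summing: (Id * 𝟙)(425) = 1 + 5 + 17 + 25 + 85 + 425 = 558.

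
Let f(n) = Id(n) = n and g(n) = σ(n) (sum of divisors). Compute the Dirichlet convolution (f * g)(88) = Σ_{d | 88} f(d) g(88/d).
(Id * σ)(88) = 1127

Divisors of 88: [1, 2, 4, 8, 11, 22, 44, 88]. For each d | 88:
  d = 1: Id(1) · σ(88/1) = 1 · 180 = 180
  d = 2: Id(2) · σ(88/2) = 2 · 84 = 168
  d = 4: Id(4) · σ(88/4) = 4 · 36 = 144
  d = 8: Id(8) · σ(88/8) = 8 · 12 = 96
  d = 11: Id(11) · σ(88/11) = 11 · 15 = 165
  d = 22: Id(22) · σ(88/22) = 22 · 7 = 154
  d = 44: Id(44) · σ(88/44) = 44 · 3 = 132
  d = 88: Id(88) · σ(88/88) = 88 · 1 = 88
Summing: (Id * σ)(88) = 180 + 168 + 144 + 96 + 165 + 154 + 132 + 88 = 1127.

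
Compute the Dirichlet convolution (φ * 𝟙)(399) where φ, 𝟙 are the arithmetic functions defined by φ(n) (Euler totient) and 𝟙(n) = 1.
(φ * 𝟙)(399) = 399

Divisors of 399: [1, 3, 7, 19, 21, 57, 133, 399]. For each d | 399:
  d = 1: φ(1) · 𝟙(399/1) = 1 · 1 = 1
  d = 3: φ(3) · 𝟙(399/3) = 2 · 1 = 2
  d = 7: φ(7) · 𝟙(399/7) = 6 · 1 = 6
  d = 19: φ(19) · 𝟙(399/19) = 18 · 1 = 18
  d = 21: φ(21) · 𝟙(399/21) = 12 · 1 = 12
  d = 57: φ(57) · 𝟙(399/57) = 36 · 1 = 36
  d = 133: φ(133) · 𝟙(399/133) = 108 · 1 = 108
  d = 399: φ(399) · 𝟙(399/399) = 216 · 1 = 216
Summing: (φ * 𝟙)(399) = 1 + 2 + 6 + 18 + 12 + 36 + 108 + 216 = 399.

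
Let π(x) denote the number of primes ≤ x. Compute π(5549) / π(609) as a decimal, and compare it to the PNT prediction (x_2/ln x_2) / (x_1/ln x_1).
π(5549)/π(609) = 732/111 ≈ 6.5946;  PNT prediction ≈ 6.7764.

π(609) = 111 and π(5549) = 732, so π(5549)/π(609) ≈ 6.5946. The PNT-predicted ratio is (5549/ln(5549)) / (609/ln(609)) ≈ 6.7764. The two agree to within a few percent, as expected.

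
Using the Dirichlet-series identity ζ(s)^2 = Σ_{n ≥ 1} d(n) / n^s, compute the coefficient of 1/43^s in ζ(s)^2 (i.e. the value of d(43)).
d(43) = 2

ζ(s)^2 = (Σ 1/m^s)(Σ 1/k^s). The coefficient of 1/n^s in the product is the number of ordered pairs (m, k) with mk = n, which equals d(n). For n = 43, divisors are [1, 43], so d(43) = 2.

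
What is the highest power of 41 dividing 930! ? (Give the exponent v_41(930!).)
v_41(930!) = 22

Legendre's formula: v_p(n!) = Σ_{k ≥ 1} ⌊n / p^k⌋. For p = 41, n = 930, the terms are:
  ⌊930/41^1⌋ = ⌊930/41⌋ = 22
(the next term ⌊930/41^2⌋ = 0, terminating the sum). Summing: v_41(930!) = 22 = 22.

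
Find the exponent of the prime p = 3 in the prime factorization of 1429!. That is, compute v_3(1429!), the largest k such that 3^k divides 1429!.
v_3(1429!) = 709

Legendre's formula: v_p(n!) = Σ_{k ≥ 1} ⌊n / p^k⌋. For p = 3, n = 1429, the terms are:
  ⌊1429/3^1⌋ = ⌊1429/3⌋ = 476
  ⌊1429/3^2⌋ = ⌊1429/9⌋ = 158
  ⌊1429/3^3⌋ = ⌊1429/27⌋ = 52
  ⌊1429/3^4⌋ = ⌊1429/81⌋ = 17
  ⌊1429/3^5⌋ = ⌊1429/243⌋ = 5
  ⌊1429/3^6⌋ = ⌊1429/729⌋ = 1
(the next term ⌊1429/3^7⌋ = 0, terminating the sum). Summing: v_3(1429!) = 476 + 158 + 52 + 17 + 5 + 1 = 709.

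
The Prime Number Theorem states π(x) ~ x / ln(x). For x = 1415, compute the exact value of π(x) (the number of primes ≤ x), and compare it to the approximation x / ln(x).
π(1415) = 223;  x/ln(x) ≈ 195.04;  relative error ≈ 12.54%.

Directly count primes up to 1415: π(1415) = 223. The PNT approximation gives 1415/ln(1415) ≈ 1415/7.25488 ≈ 195.04. Relative error (π(x) − x/ln(x)) / π(x) ≈ 12.54%; the approximation is known to undercount slightly (Li(x) is a better estimate).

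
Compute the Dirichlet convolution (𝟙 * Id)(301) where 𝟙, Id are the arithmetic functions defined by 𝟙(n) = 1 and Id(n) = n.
(𝟙 * Id)(301) = 352

Divisors of 301: [1, 7, 43, 301]. For each d | 301:
  d = 1: 𝟙(1) · Id(301/1) = 1 · 301 = 301
  d = 7: 𝟙(7) · Id(301/7) = 1 · 43 = 43
  d = 43: 𝟙(43) · Id(301/43) = 1 · 7 = 7
  d = 301: 𝟙(301) · Id(301/301) = 1 · 1 = 1
Summing: (𝟙 * Id)(301) = 301 + 43 + 7 + 1 = 352.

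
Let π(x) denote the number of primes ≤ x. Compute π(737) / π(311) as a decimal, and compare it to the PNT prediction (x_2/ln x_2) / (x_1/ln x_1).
π(737)/π(311) = 130/64 ≈ 2.0312;  PNT prediction ≈ 2.0601.

π(311) = 64 and π(737) = 130, so π(737)/π(311) ≈ 2.0312. The PNT-predicted ratio is (737/ln(737)) / (311/ln(311)) ≈ 2.0601. The two agree to within a few percent, as expected.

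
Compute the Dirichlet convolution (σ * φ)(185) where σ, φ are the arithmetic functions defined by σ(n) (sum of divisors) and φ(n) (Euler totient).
(σ * φ)(185) = 740

Divisors of 185: [1, 5, 37, 185]. For each d | 185:
  d = 1: σ(1) · φ(185/1) = 1 · 144 = 144
  d = 5: σ(5) · φ(185/5) = 6 · 36 = 216
  d = 37: σ(37) · φ(185/37) = 38 · 4 = 152
  d = 185: σ(185) · φ(185/185) = 228 · 1 = 228
Summing: (σ * φ)(185) = 144 + 216 + 152 + 228 = 740.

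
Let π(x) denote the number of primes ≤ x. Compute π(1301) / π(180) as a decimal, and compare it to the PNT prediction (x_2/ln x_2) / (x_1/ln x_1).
π(1301)/π(180) = 212/41 ≈ 5.1707;  PNT prediction ≈ 5.2342.

π(180) = 41 and π(1301) = 212, so π(1301)/π(180) ≈ 5.1707. The PNT-predicted ratio is (1301/ln(1301)) / (180/ln(180)) ≈ 5.2342. The two agree to within a few percent, as expected.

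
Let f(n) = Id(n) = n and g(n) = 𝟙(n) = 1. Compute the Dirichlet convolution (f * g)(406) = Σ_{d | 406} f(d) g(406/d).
(Id * 𝟙)(406) = 720

Divisors of 406: [1, 2, 7, 14, 29, 58, 203, 406]. For each d | 406:
  d = 1: Id(1) · 𝟙(406/1) = 1 · 1 = 1
  d = 2: Id(2) · 𝟙(406/2) = 2 · 1 = 2
  d = 7: Id(7) · 𝟙(406/7) = 7 · 1 = 7
  d = 14: Id(14) · 𝟙(406/14) = 14 · 1 = 14
  d = 29: Id(29) · 𝟙(406/29) = 29 · 1 = 29
  d = 58: Id(58) · 𝟙(406/58) = 58 · 1 = 58
  d = 203: Id(203) · 𝟙(406/203) = 203 · 1 = 203
  d = 406: Id(406) · 𝟙(406/406) = 406 · 1 = 406
Summing: (Id * 𝟙)(406) = 1 + 2 + 7 + 14 + 29 + 58 + 203 + 406 = 720.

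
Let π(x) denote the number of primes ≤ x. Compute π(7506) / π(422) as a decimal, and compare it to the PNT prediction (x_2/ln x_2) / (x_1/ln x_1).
π(7506)/π(422) = 950/82 ≈ 11.5854;  PNT prediction ≈ 12.0492.

π(422) = 82 and π(7506) = 950, so π(7506)/π(422) ≈ 11.5854. The PNT-predicted ratio is (7506/ln(7506)) / (422/ln(422)) ≈ 12.0492. The two agree to within a few percent, as expected.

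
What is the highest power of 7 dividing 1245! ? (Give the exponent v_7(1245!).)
v_7(1245!) = 205

Legendre's formula: v_p(n!) = Σ_{k ≥ 1} ⌊n / p^k⌋. For p = 7, n = 1245, the terms are:
  ⌊1245/7^1⌋ = ⌊1245/7⌋ = 177
  ⌊1245/7^2⌋ = ⌊1245/49⌋ = 25
  ⌊1245/7^3⌋ = ⌊1245/343⌋ = 3
(the next term ⌊1245/7^4⌋ = 0, terminating the sum). Summing: v_7(1245!) = 177 + 25 + 3 = 205.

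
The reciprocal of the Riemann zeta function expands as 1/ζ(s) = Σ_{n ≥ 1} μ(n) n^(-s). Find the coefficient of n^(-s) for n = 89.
μ(89) = -1

Factor n = 89 = 89. μ(n) = 0 if any exponent ≥ 2 (not squarefree); otherwise μ(n) = (−1)^{ω(n)} where ω(n) is the number of distinct prime factors. Applying: μ(89) = -1.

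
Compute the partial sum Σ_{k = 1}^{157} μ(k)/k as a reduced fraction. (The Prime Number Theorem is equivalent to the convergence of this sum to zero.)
Σ μ(k)/k = 190885929598303660936390858874022658428948558028554264968/842265880802797496205613502094089147906132634473570891010235

Values of μ(k) for 1 ≤ k ≤ 157: μ(1) = 1, μ(2) = -1, μ(3) = -1, μ(5) = -1, μ(6) = 1, μ(7) = -1, μ(10) = 1, μ(11) = -1, μ(13) = -1, μ(14) = 1, μ(15) = 1, μ(17) = -1, μ(19) = -1, μ(21) = 1, μ(22) = 1, μ(23) = -1, μ(26) = 1, μ(29) = -1, μ(30) = -1, μ(31) = -1, μ(33) = 1, μ(34) = 1, μ(35) = 1, μ(37) = -1, μ(38) = 1, μ(39) = 1, μ(41) = -1, μ(42) = -1, μ(43) = -1, μ(46) = 1, μ(47) = -1, μ(51) = 1, μ(53) = -1, μ(55) = 1, μ(57) = 1, μ(58) = 1, μ(59) = -1, μ(61) = -1, μ(62) = 1, μ(65) = 1, μ(66) = -1, μ(67) = -1, μ(69) = 1, μ(70) = -1, μ(71) = -1, μ(73) = -1, μ(74) = 1, μ(77) = 1, μ(78) = -1, μ(79) = -1, μ(82) = 1, μ(83) = -1, μ(85) = 1, μ(86) = 1, μ(87) = 1, μ(89) = -1, μ(91) = 1, μ(93) = 1, μ(94) = 1, μ(95) = 1, μ(97) = -1, μ(101) = -1, μ(102) = -1, μ(103) = -1, μ(105) = -1, μ(106) = 1, μ(107) = -1, μ(109) = -1, μ(110) = -1, μ(111) = 1, μ(113) = -1, μ(114) = -1, μ(115) = 1, μ(118) = 1, μ(119) = 1, μ(122) = 1, μ(123) = 1, μ(127) = -1, μ(129) = 1, μ(130) = -1, μ(131) = -1, μ(133) = 1, μ(134) = 1, μ(137) = -1, μ(138) = -1, μ(139) = -1, μ(141) = 1, μ(142) = 1, μ(143) = 1, μ(145) = 1, μ(146) = 1, μ(149) = -1, μ(151) = -1, μ(154) = -1, μ(155) = 1, μ(157) = -1, with μ = 0 on non-squarefree integers. Summing μ(k)/k for k where μ(k) ≠ 0 gives 190885929598303660936390858874022658428948558028554264968/842265880802797496205613502094089147906132634473570891010235 ≈ 0.0002. (PNT ⟺ this sum → 0 as n → ∞.)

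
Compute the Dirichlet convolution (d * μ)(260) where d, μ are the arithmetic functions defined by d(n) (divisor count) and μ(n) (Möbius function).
(d * μ)(260) = 1

Divisors of 260: [1, 2, 4, 5, 10, 13, 20, 26, 52, 65, 130, 260]. For each d | 260:
  d = 1: d(1) · μ(260/1) = 1 · 0 = 0
  d = 2: d(2) · μ(260/2) = 2 · -1 = -2
  d = 4: d(4) · μ(260/4) = 3 · 1 = 3
  d = 5: d(5) · μ(260/5) = 2 · 0 = 0
  d = 10: d(10) · μ(260/10) = 4 · 1 = 4
  d = 13: d(13) · μ(260/13) = 2 · 0 = 0
  d = 20: d(20) · μ(260/20) = 6 · -1 = -6
  d = 26: d(26) · μ(260/26) = 4 · 1 = 4
  d = 52: d(52) · μ(260/52) = 6 · -1 = -6
  d = 65: d(65) · μ(260/65) = 4 · 0 = 0
  d = 130: d(130) · μ(260/130) = 8 · -1 = -8
  d = 260: d(260) · μ(260/260) = 12 · 1 = 12
Summing: (d * μ)(260) = 0 + -2 + 3 + 0 + 4 + 0 + -6 + 4 + -6 + 0 + -8 + 12 = 1.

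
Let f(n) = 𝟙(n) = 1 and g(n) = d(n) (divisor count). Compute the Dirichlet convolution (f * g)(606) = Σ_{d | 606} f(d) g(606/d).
(𝟙 * d)(606) = 27

Divisors of 606: [1, 2, 3, 6, 101, 202, 303, 606]. For each d | 606:
  d = 1: 𝟙(1) · d(606/1) = 1 · 8 = 8
  d = 2: 𝟙(2) · d(606/2) = 1 · 4 = 4
  d = 3: 𝟙(3) · d(606/3) = 1 · 4 = 4
  d = 6: 𝟙(6) · d(606/6) = 1 · 2 = 2
  d = 101: 𝟙(101) · d(606/101) = 1 · 4 = 4
  d = 202: 𝟙(202) · d(606/202) = 1 · 2 = 2
  d = 303: 𝟙(303) · d(606/303) = 1 · 2 = 2
  d = 606: 𝟙(606) · d(606/606) = 1 · 1 = 1
Summing: (𝟙 * d)(606) = 8 + 4 + 4 + 2 + 4 + 2 + 2 + 1 = 27.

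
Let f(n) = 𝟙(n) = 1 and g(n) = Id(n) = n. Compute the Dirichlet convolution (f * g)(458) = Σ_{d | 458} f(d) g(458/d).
(𝟙 * Id)(458) = 690

Divisors of 458: [1, 2, 229, 458]. For each d | 458:
  d = 1: 𝟙(1) · Id(458/1) = 1 · 458 = 458
  d = 2: 𝟙(2) · Id(458/2) = 1 · 229 = 229
  d = 229: 𝟙(229) · Id(458/229) = 1 · 2 = 2
  d = 458: 𝟙(458) · Id(458/458) = 1 · 1 = 1
Summing: (𝟙 * Id)(458) = 458 + 229 + 2 + 1 = 690.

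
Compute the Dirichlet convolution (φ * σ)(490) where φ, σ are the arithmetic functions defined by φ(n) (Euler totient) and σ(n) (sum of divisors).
(φ * σ)(490) = 5880

Divisors of 490: [1, 2, 5, 7, 10, 14, 35, 49, 70, 98, 245, 490]. For each d | 490:
  d = 1: φ(1) · σ(490/1) = 1 · 1026 = 1026
  d = 2: φ(2) · σ(490/2) = 1 · 342 = 342
  d = 5: φ(5) · σ(490/5) = 4 · 171 = 684
  d = 7: φ(7) · σ(490/7) = 6 · 144 = 864
  d = 10: φ(10) · σ(490/10) = 4 · 57 = 228
  d = 14: φ(14) · σ(490/14) = 6 · 48 = 288
  d = 35: φ(35) · σ(490/35) = 24 · 24 = 576
  d = 49: φ(49) · σ(490/49) = 42 · 18 = 756
  d = 70: φ(70) · σ(490/70) = 24 · 8 = 192
  d = 98: φ(98) · σ(490/98) = 42 · 6 = 252
  d = 245: φ(245) · σ(490/245) = 168 · 3 = 504
  d = 490: φ(490) · σ(490/490) = 168 · 1 = 168
Summing: (φ * σ)(490) = 1026 + 342 + 684 + 864 + 228 + 288 + 576 + 756 + 192 + 252 + 504 + 168 = 5880.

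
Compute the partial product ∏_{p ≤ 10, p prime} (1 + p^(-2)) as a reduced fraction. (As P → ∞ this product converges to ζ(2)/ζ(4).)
∏ = 650/441

The primes p ≤ 10 are [2, 3, 5, 7]. For each, (1 + 1/p^2) = (p^2 + 1)/p^2. Multiplying these fractions over p ∈ [2, 3, 5, 7] gives 650/441. (In the limit P → ∞ this tends to ζ(2)/ζ(4).)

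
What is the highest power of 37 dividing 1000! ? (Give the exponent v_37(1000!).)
v_37(1000!) = 27

Legendre's formula: v_p(n!) = Σ_{k ≥ 1} ⌊n / p^k⌋. For p = 37, n = 1000, the terms are:
  ⌊1000/37^1⌋ = ⌊1000/37⌋ = 27
(the next term ⌊1000/37^2⌋ = 0, terminating the sum). Summing: v_37(1000!) = 27 = 27.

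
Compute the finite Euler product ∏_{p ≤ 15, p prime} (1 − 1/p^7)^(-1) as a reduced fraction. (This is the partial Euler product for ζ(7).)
∏ = 3823532992398595385956921875/3791873603058129477401581447

The primes p ≤ 15 are [2, 3, 5, 7, 11, 13]. For each prime, (1 − 1/p^7)^(-1) = p^7 / (p^7 − 1). The product is (1 − 1/2^7)^(-1), (1 − 1/3^7)^(-1), (1 − 1/5^7)^(-1), (1 − 1/7^7)^(-1), (1 − 1/11^7)^(-1), (1 − 1/13^7)^(-1) = ∏ p^7 / (p^7 − 1) = 3823532992398595385956921875/3791873603058129477401581447.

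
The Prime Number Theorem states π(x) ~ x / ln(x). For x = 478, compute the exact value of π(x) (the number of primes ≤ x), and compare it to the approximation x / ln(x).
π(478) = 91;  x/ln(x) ≈ 77.48;  relative error ≈ 14.86%.

Directly count primes up to 478: π(478) = 91. The PNT approximation gives 478/ln(478) ≈ 478/6.16961 ≈ 77.48. Relative error (π(x) − x/ln(x)) / π(x) ≈ 14.86%; the approximation is known to undercount slightly (Li(x) is a better estimate).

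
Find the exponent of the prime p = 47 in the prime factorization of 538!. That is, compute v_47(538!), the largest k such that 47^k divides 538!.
v_47(538!) = 11

Legendre's formula: v_p(n!) = Σ_{k ≥ 1} ⌊n / p^k⌋. For p = 47, n = 538, the terms are:
  ⌊538/47^1⌋ = ⌊538/47⌋ = 11
(the next term ⌊538/47^2⌋ = 0, terminating the sum). Summing: v_47(538!) = 11 = 11.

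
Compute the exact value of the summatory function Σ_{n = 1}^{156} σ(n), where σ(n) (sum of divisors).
Σ_{n ≤ 156} σ(n) = 20162

Compute σ(n) for each 1 ≤ n ≤ 156: σ(1) = 1, σ(2) = 3, σ(3) = 4, σ(4) = 7, σ(5) = 6, σ(6) = 12, σ(7) = 8, σ(8) = 15, σ(9) = 13, σ(10) = 18, σ(11) = 12, σ(12) = 28, σ(13) = 14, σ(14) = 24, σ(15) = 24, σ(16) = 31, σ(17) = 18, σ(18) = 39, σ(19) = 20, σ(20) = 42, σ(21) = 32, σ(22) = 36, σ(23) = 24, σ(24) = 60, σ(25) = 31, σ(26) = 42, σ(27) = 40, σ(28) = 56, σ(29) = 30, σ(30) = 72, σ(31) = 32, σ(32) = 63, σ(33) = 48, σ(34) = 54, σ(35) = 48, σ(36) = 91, σ(37) = 38, σ(38) = 60, σ(39) = 56, σ(40) = 90, σ(41) = 42, σ(42) = 96, σ(43) = 44, σ(44) = 84, σ(45) = 78, σ(46) = 72, σ(47) = 48, σ(48) = 124, σ(49) = 57, σ(50) = 93, σ(51) = 72, σ(52) = 98, σ(53) = 54, σ(54) = 120, σ(55) = 72, σ(56) = 120, σ(57) = 80, σ(58) = 90, σ(59) = 60, σ(60) = 168, σ(61) = 62, σ(62) = 96, σ(63) = 104, σ(64) = 127, σ(65) = 84, σ(66) = 144, σ(67) = 68, σ(68) = 126, σ(69) = 96, σ(70) = 144, σ(71) = 72, σ(72) = 195, σ(73) = 74, σ(74) = 114, σ(75) = 124, σ(76) = 140, σ(77) = 96, σ(78) = 168, σ(79) = 80, σ(80) = 186, σ(81) = 121, σ(82) = 126, σ(83) = 84, σ(84) = 224, σ(85) = 108, σ(86) = 132, σ(87) = 120, σ(88) = 180, σ(89) = 90, σ(90) = 234, σ(91) = 112, σ(92) = 168, σ(93) = 128, σ(94) = 144, σ(95) = 120, σ(96) = 252, σ(97) = 98, σ(98) = 171, σ(99) = 156, σ(100) = 217, σ(101) = 102, σ(102) = 216, σ(103) = 104, σ(104) = 210, σ(105) = 192, σ(106) = 162, σ(107) = 108, σ(108) = 280, σ(109) = 110, σ(110) = 216, σ(111) = 152, σ(112) = 248, σ(113) = 114, σ(114) = 240, σ(115) = 144, σ(116) = 210, σ(117) = 182, σ(118) = 180, σ(119) = 144, σ(120) = 360, σ(121) = 133, σ(122) = 186, σ(123) = 168, σ(124) = 224, σ(125) = 156, σ(126) = 312, σ(127) = 128, σ(128) = 255, σ(129) = 176, σ(130) = 252, σ(131) = 132, σ(132) = 336, σ(133) = 160, σ(134) = 204, σ(135) = 240, σ(136) = 270, σ(137) = 138, σ(138) = 288, σ(139) = 140, σ(140) = 336, σ(141) = 192, σ(142) = 216, σ(143) = 168, σ(144) = 403, σ(145) = 180, σ(146) = 222, σ(147) = 228, σ(148) = 266, σ(149) = 150, σ(150) = 372, σ(151) = 152, σ(152) = 300, σ(153) = 234, σ(154) = 288, σ(155) = 192, σ(156) = 392. Summing all 156 values: 20162. (Average order: Σ_{n ≤ x} σ(n) ~ (π²/12) x². For x = 156, (π²/12)·156² ≈ 20015.56.)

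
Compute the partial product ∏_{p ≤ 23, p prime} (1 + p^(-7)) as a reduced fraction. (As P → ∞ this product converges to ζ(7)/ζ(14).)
∏ = 1213055423679013780431254747580653474818754487990016/1203084832226034935165248483197620256588271403484375

The primes p ≤ 23 are [2, 3, 5, 7, 11, 13, 17, 19, 23]. For each, (1 + 1/p^7) = (p^7 + 1)/p^7. Multiplying these fractions over p ∈ [2, 3, 5, 7, 11, 13, 17, 19, 23] gives 1213055423679013780431254747580653474818754487990016/1203084832226034935165248483197620256588271403484375. (In the limit P → ∞ this tends to ζ(7)/ζ(14).)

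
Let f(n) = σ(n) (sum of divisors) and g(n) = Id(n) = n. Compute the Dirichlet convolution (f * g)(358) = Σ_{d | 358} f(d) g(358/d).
(σ * Id)(358) = 1795

Divisors of 358: [1, 2, 179, 358]. For each d | 358:
  d = 1: σ(1) · Id(358/1) = 1 · 358 = 358
  d = 2: σ(2) · Id(358/2) = 3 · 179 = 537
  d = 179: σ(179) · Id(358/179) = 180 · 2 = 360
  d = 358: σ(358) · Id(358/358) = 540 · 1 = 540
Summing: (σ * Id)(358) = 358 + 537 + 360 + 540 = 1795.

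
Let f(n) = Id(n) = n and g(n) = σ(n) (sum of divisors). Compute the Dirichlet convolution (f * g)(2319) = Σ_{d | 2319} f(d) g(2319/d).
(Id * σ)(2319) = 10829

Divisors of 2319: [1, 3, 773, 2319]. For each d | 2319:
  d = 1: Id(1) · σ(2319/1) = 1 · 3096 = 3096
  d = 3: Id(3) · σ(2319/3) = 3 · 774 = 2322
  d = 773: Id(773) · σ(2319/773) = 773 · 4 = 3092
  d = 2319: Id(2319) · σ(2319/2319) = 2319 · 1 = 2319
Summing: (Id * σ)(2319) = 3096 + 2322 + 3092 + 2319 = 10829.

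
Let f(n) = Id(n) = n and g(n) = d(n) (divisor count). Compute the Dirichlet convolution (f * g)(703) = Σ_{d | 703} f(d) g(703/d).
(Id * d)(703) = 819

Divisors of 703: [1, 19, 37, 703]. For each d | 703:
  d = 1: Id(1) · d(703/1) = 1 · 4 = 4
  d = 19: Id(19) · d(703/19) = 19 · 2 = 38
  d = 37: Id(37) · d(703/37) = 37 · 2 = 74
  d = 703: Id(703) · d(703/703) = 703 · 1 = 703
Summing: (Id * d)(703) = 4 + 38 + 74 + 703 = 819.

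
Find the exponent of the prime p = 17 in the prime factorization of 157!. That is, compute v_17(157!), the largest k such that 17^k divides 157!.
v_17(157!) = 9

Legendre's formula: v_p(n!) = Σ_{k ≥ 1} ⌊n / p^k⌋. For p = 17, n = 157, the terms are:
  ⌊157/17^1⌋ = ⌊157/17⌋ = 9
(the next term ⌊157/17^2⌋ = 0, terminating the sum). Summing: v_17(157!) = 9 = 9.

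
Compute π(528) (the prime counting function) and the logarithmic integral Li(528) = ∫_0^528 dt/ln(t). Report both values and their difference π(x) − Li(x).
π(528) = 99;  Li(528) ≈ 106.28;  π(x) − Li(x) ≈ -7.28.

Direct count of primes ≤ 528 gives π(528) = 99. Numerical evaluation of the logarithmic integral gives Li(528) ≈ 106.28. The difference π(x) − Li(x) ≈ -7.28 is typically negative for small/moderate x (Li(x) overestimates), though Littlewood's theorem shows this sign changes infinitely often.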